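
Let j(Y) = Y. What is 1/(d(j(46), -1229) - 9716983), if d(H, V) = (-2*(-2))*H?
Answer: -1/9716799 ≈ -1.0291e-7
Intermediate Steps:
d(H, V) = 4*H
1/(d(j(46), -1229) - 9716983) = 1/(4*46 - 9716983) = 1/(184 - 9716983) = 1/(-9716799) = -1/9716799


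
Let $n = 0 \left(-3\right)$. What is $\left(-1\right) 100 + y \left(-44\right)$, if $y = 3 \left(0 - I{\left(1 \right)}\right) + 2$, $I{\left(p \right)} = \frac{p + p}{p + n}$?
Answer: $76$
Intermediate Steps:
$n = 0$
$I{\left(p \right)} = 2$ ($I{\left(p \right)} = \frac{p + p}{p + 0} = \frac{2 p}{p} = 2$)
$y = -4$ ($y = 3 \left(0 - 2\right) + 2 = 3 \left(-2\right) + 2 = -6 + 2 = -4$)
$\left(-1\right) 100 + y \left(-44\right) = \left(-1\right) 100 - -176 = -100 + 176 = 76$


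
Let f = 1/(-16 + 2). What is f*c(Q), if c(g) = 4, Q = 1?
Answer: -2/7 ≈ -0.28571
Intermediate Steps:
f = -1/14 (f = 1/(-14) = -1/14 ≈ -0.071429)
f*c(Q) = -1/14*4 = -2/7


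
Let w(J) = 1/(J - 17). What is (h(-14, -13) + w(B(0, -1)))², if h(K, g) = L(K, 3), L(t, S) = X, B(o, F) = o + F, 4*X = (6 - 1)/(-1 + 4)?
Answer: 169/1296 ≈ 0.13040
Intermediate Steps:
X = 5/12 (X = ((6 - 1)/(-1 + 4))/4 = (5/3)/4 = (5*(⅓))/4 = (¼)*(5/3) = 5/12 ≈ 0.41667)
B(o, F) = F + o
L(t, S) = 5/12
h(K, g) = 5/12
w(J) = 1/(-17 + J)
(h(-14, -13) + w(B(0, -1)))² = (5/12 + 1/(-17 + (-1 + 0)))² = (5/12 + 1/(-17 - 1))² = (5/12 + 1/(-18))² = (5/12 - 1/18)² = (13/36)² = 169/1296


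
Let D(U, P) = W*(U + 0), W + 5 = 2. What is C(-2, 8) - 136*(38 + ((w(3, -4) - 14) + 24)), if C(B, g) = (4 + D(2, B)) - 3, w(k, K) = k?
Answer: -6941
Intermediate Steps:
W = -3 (W = -5 + 2 = -3)
D(U, P) = -3*U (D(U, P) = -3*(U + 0) = -3*U)
C(B, g) = -5 (C(B, g) = (4 - 3*2) - 3 = (4 - 6) - 3 = -2 - 3 = -5)
C(-2, 8) - 136*(38 + ((w(3, -4) - 14) + 24)) = -5 - 136*(38 + ((3 - 14) + 24)) = -5 - 136*(38 + (-11 + 24)) = -5 - 136*(38 + 13) = -5 - 136*51 = -5 - 6936 = -6941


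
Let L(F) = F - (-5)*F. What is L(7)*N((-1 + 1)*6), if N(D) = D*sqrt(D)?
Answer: 0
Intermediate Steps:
N(D) = D**(3/2)
L(F) = 6*F (L(F) = F + 5*F = 6*F)
L(7)*N((-1 + 1)*6) = (6*7)*((-1 + 1)*6)**(3/2) = 42*(0*6)**(3/2) = 42*0**(3/2) = 42*0 = 0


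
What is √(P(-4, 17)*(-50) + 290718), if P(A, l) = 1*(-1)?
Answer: 4*√18173 ≈ 539.23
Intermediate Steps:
P(A, l) = -1
√(P(-4, 17)*(-50) + 290718) = √(-1*(-50) + 290718) = √(50 + 290718) = √290768 = 4*√18173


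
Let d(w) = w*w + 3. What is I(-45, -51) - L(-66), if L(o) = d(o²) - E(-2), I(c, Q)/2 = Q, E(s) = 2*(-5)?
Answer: -18974851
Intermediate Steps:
E(s) = -10
I(c, Q) = 2*Q
d(w) = 3 + w² (d(w) = w² + 3 = 3 + w²)
L(o) = 13 + o⁴ (L(o) = (3 + (o²)²) - 1*(-10) = (3 + o⁴) + 10 = 13 + o⁴)
I(-45, -51) - L(-66) = 2*(-51) - (13 + (-66)⁴) = -102 - (13 + 18974736) = -102 - 1*18974749 = -102 - 18974749 = -18974851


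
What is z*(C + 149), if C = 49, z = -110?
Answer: -21780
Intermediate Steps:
z*(C + 149) = -110*(49 + 149) = -110*198 = -21780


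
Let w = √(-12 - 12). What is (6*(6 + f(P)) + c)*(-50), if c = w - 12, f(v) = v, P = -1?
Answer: -900 - 100*I*√6 ≈ -900.0 - 244.95*I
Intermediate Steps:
w = 2*I*√6 (w = √(-24) = 2*I*√6 ≈ 4.899*I)
c = -12 + 2*I*√6 (c = 2*I*√6 - 12 = -12 + 2*I*√6 ≈ -12.0 + 4.899*I)
(6*(6 + f(P)) + c)*(-50) = (6*(6 - 1) + (-12 + 2*I*√6))*(-50) = (6*5 + (-12 + 2*I*√6))*(-50) = (30 + (-12 + 2*I*√6))*(-50) = (18 + 2*I*√6)*(-50) = -900 - 100*I*√6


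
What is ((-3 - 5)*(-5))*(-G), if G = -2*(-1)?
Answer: -80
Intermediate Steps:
G = 2
((-3 - 5)*(-5))*(-G) = ((-3 - 5)*(-5))*(-1*2) = -8*(-5)*(-2) = 40*(-2) = -80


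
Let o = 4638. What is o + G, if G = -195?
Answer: 4443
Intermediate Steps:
o + G = 4638 - 195 = 4443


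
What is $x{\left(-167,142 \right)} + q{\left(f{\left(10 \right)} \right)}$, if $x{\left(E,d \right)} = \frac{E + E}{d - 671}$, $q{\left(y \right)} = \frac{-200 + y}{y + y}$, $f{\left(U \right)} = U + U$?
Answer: $- \frac{4093}{1058} \approx -3.8686$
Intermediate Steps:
$f{\left(U \right)} = 2 U$
$q{\left(y \right)} = \frac{-200 + y}{2 y}$
$x{\left(E,d \right)} = \frac{2 E}{-671 + d}$
$x{\left(-167,142 \right)} + q{\left(f{\left(10 \right)} \right)} = 2 \left(-167\right) \frac{1}{-671 + 142} + \frac{-200 + 2 \cdot 10}{2 \cdot 2 \cdot 10} = 2 \left(-167\right) \frac{1}{-529} + \frac{-200 + 20}{2 \cdot 20} = 2 \left(-167\right) \left(- \frac{1}{529}\right) + \frac{1}{2} \cdot \frac{1}{20} \left(-180\right) = \frac{334}{529} - \frac{9}{2} = - \frac{4093}{1058}$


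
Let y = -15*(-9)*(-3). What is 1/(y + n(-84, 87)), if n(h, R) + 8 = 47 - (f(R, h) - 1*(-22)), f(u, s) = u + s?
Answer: -1/391 ≈ -0.0025575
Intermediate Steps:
y = -405 (y = 135*(-3) = -405)
f(u, s) = s + u
n(h, R) = 17 - R - h (n(h, R) = -8 + (47 - ((h + R) - 1*(-22))) = -8 + (47 - ((R + h) + 22)) = -8 + (47 - (22 + R + h)) = -8 + (47 + (-22 - R - h)) = -8 + (25 - R - h) = 17 - R - h)
1/(y + n(-84, 87)) = 1/(-405 + (17 - 1*87 - 1*(-84))) = 1/(-405 + (17 - 87 + 84)) = 1/(-405 + 14) = 1/(-391) = -1/391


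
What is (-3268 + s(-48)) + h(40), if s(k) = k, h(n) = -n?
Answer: -3356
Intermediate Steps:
(-3268 + s(-48)) + h(40) = (-3268 - 48) - 1*40 = -3316 - 40 = -3356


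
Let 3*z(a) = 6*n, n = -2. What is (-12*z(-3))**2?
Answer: 2304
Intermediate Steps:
z(a) = -4 (z(a) = (6*(-2))/3 = (1/3)*(-12) = -4)
(-12*z(-3))**2 = (-12*(-4))**2 = 48**2 = 2304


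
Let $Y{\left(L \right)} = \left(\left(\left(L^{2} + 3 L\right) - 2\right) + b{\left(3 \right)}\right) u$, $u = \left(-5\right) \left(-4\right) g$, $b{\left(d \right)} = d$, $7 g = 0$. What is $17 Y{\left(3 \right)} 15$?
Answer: $0$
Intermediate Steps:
$g = 0$ ($g = \frac{1}{7} \cdot 0 = 0$)
$u = 0$ ($u = \left(-5\right) \left(-4\right) 0 = 20 \cdot 0 = 0$)
$Y{\left(L \right)} = 0$ ($Y{\left(L \right)} = \left(\left(\left(L^{2} + 3 L\right) - 2\right) + 3\right) 0 = \left(\left(-2 + L^{2} + 3 L\right) + 3\right) 0 = \left(1 + L^{2} + 3 L\right) 0 = 0$)
$17 Y{\left(3 \right)} 15 = 17 \cdot 0 \cdot 15 = 0 \cdot 15 = 0$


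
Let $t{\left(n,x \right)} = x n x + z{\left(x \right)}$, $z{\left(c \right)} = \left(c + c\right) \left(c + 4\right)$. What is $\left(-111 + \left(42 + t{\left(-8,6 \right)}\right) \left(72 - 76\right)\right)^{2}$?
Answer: $154449$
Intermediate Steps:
$z{\left(c \right)} = 2 c \left(4 + c\right)$
$t{\left(n,x \right)} = n x^{2} + 2 x \left(4 + x\right)$ ($t{\left(n,x \right)} = x n x + 2 x \left(4 + x\right) = n x x + 2 x \left(4 + x\right) = n x^{2} + 2 x \left(4 + x\right)$)
$\left(-111 + \left(42 + t{\left(-8,6 \right)}\right) \left(72 - 76\right)\right)^{2} = \left(-111 + \left(42 + 6 \left(8 + 2 \cdot 6 - 48\right)\right) \left(72 - 76\right)\right)^{2} = \left(-111 + \left(42 + 6 \left(8 + 12 - 48\right)\right) \left(-4\right)\right)^{2} = \left(-111 + \left(42 + 6 \left(-28\right)\right) \left(-4\right)\right)^{2} = \left(-111 + \left(42 - 168\right) \left(-4\right)\right)^{2} = \left(-111 - -504\right)^{2} = \left(-111 + 504\right)^{2} = 393^{2} = 154449$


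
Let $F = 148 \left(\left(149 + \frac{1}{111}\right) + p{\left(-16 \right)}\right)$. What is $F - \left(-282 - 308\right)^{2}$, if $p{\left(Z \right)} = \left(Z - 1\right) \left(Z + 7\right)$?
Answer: $- \frac{910208}{3} \approx -3.034 \cdot 10^{5}$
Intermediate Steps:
$p{\left(Z \right)} = \left(-1 + Z\right) \left(7 + Z\right)$
$F = \frac{134092}{3}$ ($F = 148 \left(\left(149 + \frac{1}{111}\right) + \left(-7 + \left(-16\right)^{2} + 6 \left(-16\right)\right)\right) = 148 \left(\left(149 + \frac{1}{111}\right) - -153\right) = 148 \left(\frac{16540}{111} + 153\right) = 148 \cdot \frac{33523}{111} = \frac{134092}{3} \approx 44697.0$)
$F - \left(-282 - 308\right)^{2} = \frac{134092}{3} - \left(-282 - 308\right)^{2} = \frac{134092}{3} - \left(-590\right)^{2} = \frac{134092}{3} - 348100 = - \frac{910208}{3}$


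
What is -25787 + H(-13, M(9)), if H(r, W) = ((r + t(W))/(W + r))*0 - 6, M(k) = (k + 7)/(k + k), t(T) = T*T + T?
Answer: -25793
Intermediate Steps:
t(T) = T + T² (t(T) = T² + T = T + T²)
M(k) = (7 + k)/(2*k) (M(k) = (7 + k)/((2*k)) = (7 + k)*(1/(2*k)) = (7 + k)/(2*k))
H(r, W) = -6 (H(r, W) = ((r + W*(1 + W))/(W + r))*0 - 6 = 0 - 6 = -6)
-25787 + H(-13, M(9)) = -25787 - 6 = -25793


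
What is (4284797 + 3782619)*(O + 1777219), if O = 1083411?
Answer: 23077892232080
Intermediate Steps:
(4284797 + 3782619)*(O + 1777219) = (4284797 + 3782619)*(1083411 + 1777219) = 8067416*2860630 = 23077892232080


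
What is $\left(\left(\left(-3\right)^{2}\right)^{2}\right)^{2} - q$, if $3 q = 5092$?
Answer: $\frac{14591}{3} \approx 4863.7$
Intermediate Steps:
$q = \frac{5092}{3}$ ($q = \frac{1}{3} \cdot 5092 = \frac{5092}{3} \approx 1697.3$)
$\left(\left(\left(-3\right)^{2}\right)^{2}\right)^{2} - q = \left(\left(\left(-3\right)^{2}\right)^{2}\right)^{2} - \frac{5092}{3} = \left(9^{2}\right)^{2} - \frac{5092}{3} = 81^{2} - \frac{5092}{3} = 6561 - \frac{5092}{3} = \frac{14591}{3}$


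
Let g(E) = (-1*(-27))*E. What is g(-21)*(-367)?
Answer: 208089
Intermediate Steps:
g(E) = 27*E
g(-21)*(-367) = (27*(-21))*(-367) = -567*(-367) = 208089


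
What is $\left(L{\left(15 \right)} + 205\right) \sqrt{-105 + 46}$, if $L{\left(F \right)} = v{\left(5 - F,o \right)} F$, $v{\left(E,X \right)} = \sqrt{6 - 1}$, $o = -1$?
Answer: $i \sqrt{59} \left(205 + 15 \sqrt{5}\right) \approx 1832.3 i$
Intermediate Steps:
$v{\left(E,X \right)} = \sqrt{5}$
$L{\left(F \right)} = F \sqrt{5}$ ($L{\left(F \right)} = \sqrt{5} F = F \sqrt{5}$)
$\left(L{\left(15 \right)} + 205\right) \sqrt{-105 + 46} = \left(15 \sqrt{5} + 205\right) \sqrt{-105 + 46} = \left(205 + 15 \sqrt{5}\right) \sqrt{-59} = \left(205 + 15 \sqrt{5}\right) i \sqrt{59} = i \sqrt{59} \left(205 + 15 \sqrt{5}\right)$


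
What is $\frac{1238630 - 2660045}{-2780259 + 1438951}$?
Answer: $\frac{1421415}{1341308} \approx 1.0597$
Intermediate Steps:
$\frac{1238630 - 2660045}{-2780259 + 1438951} = - \frac{1421415}{-1341308} = \left(-1421415\right) \left(- \frac{1}{1341308}\right) = \frac{1421415}{1341308}$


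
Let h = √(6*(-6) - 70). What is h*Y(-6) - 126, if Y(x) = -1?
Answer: -126 - I*√106 ≈ -126.0 - 10.296*I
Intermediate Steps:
h = I*√106 (h = √(-36 - 70) = √(-106) = I*√106 ≈ 10.296*I)
h*Y(-6) - 126 = (I*√106)*(-1) - 126 = -I*√106 - 126 = -126 - I*√106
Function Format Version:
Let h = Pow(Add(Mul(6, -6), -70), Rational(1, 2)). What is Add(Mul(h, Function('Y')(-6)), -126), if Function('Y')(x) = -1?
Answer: Add(-126, Mul(-1, I, Pow(106, Rational(1, 2)))) ≈ Add(-126.00, Mul(-10.296, I))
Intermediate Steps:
h = Mul(I, Pow(106, Rational(1, 2))) (h = Pow(Add(-36, -70), Rational(1, 2)) = Pow(-106, Rational(1, 2)) = Mul(I, Pow(106, Rational(1, 2))) ≈ Mul(10.296, I))
Add(Mul(h, Function('Y')(-6)), -126) = Add(Mul(Mul(I, Pow(106, Rational(1, 2))), -1), -126) = Add(Mul(-1, I, Pow(106, Rational(1, 2))), -126) = Add(-126, Mul(-1, I, Pow(106, Rational(1, 2))))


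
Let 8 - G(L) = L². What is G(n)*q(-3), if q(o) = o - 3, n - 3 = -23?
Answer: 2352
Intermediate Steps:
n = -20 (n = 3 - 23 = -20)
q(o) = -3 + o
G(L) = 8 - L²
G(n)*q(-3) = (8 - 1*(-20)²)*(-3 - 3) = (8 - 1*400)*(-6) = (8 - 400)*(-6) = -392*(-6) = 2352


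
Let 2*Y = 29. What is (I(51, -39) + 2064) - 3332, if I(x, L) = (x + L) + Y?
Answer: -2483/2 ≈ -1241.5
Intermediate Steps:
Y = 29/2 (Y = (½)*29 = 29/2 ≈ 14.500)
I(x, L) = 29/2 + L + x (I(x, L) = (x + L) + 29/2 = (L + x) + 29/2 = 29/2 + L + x)
(I(51, -39) + 2064) - 3332 = ((29/2 - 39 + 51) + 2064) - 3332 = (53/2 + 2064) - 3332 = 4181/2 - 3332 = -2483/2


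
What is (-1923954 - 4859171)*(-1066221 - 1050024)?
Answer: 14354754365625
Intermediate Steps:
(-1923954 - 4859171)*(-1066221 - 1050024) = -6783125*(-2116245) = 14354754365625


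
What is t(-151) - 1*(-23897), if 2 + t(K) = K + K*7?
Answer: 22687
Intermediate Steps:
t(K) = -2 + 8*K (t(K) = -2 + (K + K*7) = -2 + (K + 7*K) = -2 + 8*K)
t(-151) - 1*(-23897) = (-2 + 8*(-151)) - 1*(-23897) = (-2 - 1208) + 23897 = -1210 + 23897 = 22687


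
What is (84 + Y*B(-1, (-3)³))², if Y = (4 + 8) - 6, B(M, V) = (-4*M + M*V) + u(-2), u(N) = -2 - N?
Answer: 72900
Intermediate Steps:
B(M, V) = -4*M + M*V (B(M, V) = (-4*M + M*V) + (-2 - 1*(-2)) = (-4*M + M*V) + (-2 + 2) = (-4*M + M*V) + 0 = -4*M + M*V)
Y = 6 (Y = 12 - 6 = 6)
(84 + Y*B(-1, (-3)³))² = (84 + 6*(-(-4 + (-3)³)))² = (84 + 6*(-(-4 - 27)))² = (84 + 6*(-1*(-31)))² = (84 + 6*31)² = (84 + 186)² = 270² = 72900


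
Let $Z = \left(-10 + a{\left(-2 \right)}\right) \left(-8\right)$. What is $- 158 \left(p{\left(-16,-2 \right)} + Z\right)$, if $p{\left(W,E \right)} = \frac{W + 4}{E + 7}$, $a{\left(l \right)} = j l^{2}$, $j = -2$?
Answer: $- \frac{111864}{5} \approx -22373.0$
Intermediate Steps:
$a{\left(l \right)} = - 2 l^{2}$
$p{\left(W,E \right)} = \frac{4 + W}{7 + E}$
$Z = 144$ ($Z = \left(-10 - 2 \left(-2\right)^{2}\right) \left(-8\right) = \left(-10 - 8\right) \left(-8\right) = \left(-18\right) \left(-8\right) = 144$)
$- 158 \left(p{\left(-16,-2 \right)} + Z\right) = - 158 \left(\frac{4 - 16}{7 - 2} + 144\right) = - 158 \left(\frac{1}{5} \left(-12\right) + 144\right) = - 158 \left(- \frac{12}{5} + 144\right) = \left(-158\right) \frac{708}{5} = - \frac{111864}{5}$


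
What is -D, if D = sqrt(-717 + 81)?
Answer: -2*I*sqrt(159) ≈ -25.219*I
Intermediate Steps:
D = 2*I*sqrt(159) (D = sqrt(-636) = 2*I*sqrt(159) ≈ 25.219*I)
-D = -2*I*sqrt(159)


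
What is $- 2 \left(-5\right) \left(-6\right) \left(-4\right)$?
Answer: $240$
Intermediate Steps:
$- 2 \left(-5\right) \left(-6\right) \left(-4\right) = - 2 \cdot 30 \left(-4\right) = \left(-2\right) \left(-120\right) = 240$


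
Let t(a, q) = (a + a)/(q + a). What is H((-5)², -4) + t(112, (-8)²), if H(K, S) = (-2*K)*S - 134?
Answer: 740/11 ≈ 67.273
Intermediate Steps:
t(a, q) = 2*a/(a + q) (t(a, q) = (2*a)/(a + q) = 2*a/(a + q))
H(K, S) = -134 - 2*K*S (H(K, S) = -2*K*S - 134 = -134 - 2*K*S)
H((-5)², -4) + t(112, (-8)²) = (-134 - 2*(-5)²*(-4)) + 2*112/(112 + (-8)²) = (-134 - 2*25*(-4)) + 2*112/(112 + 64) = (-134 + 200) + 2*112/176 = 66 + 2*112*(1/176) = 66 + 14/11 = 740/11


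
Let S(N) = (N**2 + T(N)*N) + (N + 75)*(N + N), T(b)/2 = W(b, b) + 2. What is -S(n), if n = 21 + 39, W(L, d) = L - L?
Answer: -20040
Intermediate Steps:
W(L, d) = 0
T(b) = 4 (T(b) = 2*(0 + 2) = 2*2 = 4)
n = 60
S(N) = N**2 + 4*N + 2*N*(75 + N) (S(N) = (N**2 + 4*N) + (N + 75)*(N + N) = (N**2 + 4*N) + (75 + N)*(2*N) = (N**2 + 4*N) + 2*N*(75 + N) = N**2 + 4*N + 2*N*(75 + N))
-S(n) = -60*(154 + 3*60) = -60*(154 + 180) = -60*334 = -1*20040 = -20040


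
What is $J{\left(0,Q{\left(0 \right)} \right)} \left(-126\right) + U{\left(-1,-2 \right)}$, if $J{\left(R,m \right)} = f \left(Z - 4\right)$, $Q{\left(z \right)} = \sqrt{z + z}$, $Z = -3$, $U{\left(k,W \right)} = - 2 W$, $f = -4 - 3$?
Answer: $-6170$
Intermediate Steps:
$f = -7$ ($f = -4 - 3 = -7$)
$Q{\left(z \right)} = \sqrt{2} \sqrt{z}$ ($Q{\left(z \right)} = \sqrt{2 z} = \sqrt{2} \sqrt{z}$)
$J{\left(R,m \right)} = 49$ ($J{\left(R,m \right)} = - 7 \left(-3 - 4\right) = \left(-7\right) \left(-7\right) = 49$)
$J{\left(0,Q{\left(0 \right)} \right)} \left(-126\right) + U{\left(-1,-2 \right)} = 49 \left(-126\right) - -4 = -6174 + 4 = -6170$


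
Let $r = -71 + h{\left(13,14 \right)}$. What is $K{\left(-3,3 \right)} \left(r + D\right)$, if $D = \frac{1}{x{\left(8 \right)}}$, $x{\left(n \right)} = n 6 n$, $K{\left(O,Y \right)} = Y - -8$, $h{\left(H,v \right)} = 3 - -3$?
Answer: $- \frac{274549}{384} \approx -714.97$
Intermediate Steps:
$h{\left(H,v \right)} = 6$ ($h{\left(H,v \right)} = 3 + 3 = 6$)
$K{\left(O,Y \right)} = 8 + Y$ ($K{\left(O,Y \right)} = Y + 8 = 8 + Y$)
$x{\left(n \right)} = 6 n^{2}$ ($x{\left(n \right)} = 6 n n = 6 n^{2}$)
$r = -65$ ($r = -71 + 6 = -65$)
$D = \frac{1}{384}$ ($D = \frac{1}{6 \cdot 8^{2}} = \frac{1}{6 \cdot 64} = \frac{1}{384} \approx 0.0026042$)
$K{\left(-3,3 \right)} \left(r + D\right) = \left(8 + 3\right) \left(-65 + \frac{1}{384}\right) = 11 \left(- \frac{24959}{384}\right) = - \frac{274549}{384}$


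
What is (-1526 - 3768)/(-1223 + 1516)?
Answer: -5294/293 ≈ -18.068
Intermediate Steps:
(-1526 - 3768)/(-1223 + 1516) = -5294/293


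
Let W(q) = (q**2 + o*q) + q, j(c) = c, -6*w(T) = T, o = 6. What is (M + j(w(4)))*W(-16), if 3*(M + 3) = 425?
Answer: 19872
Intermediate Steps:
w(T) = -T/6
W(q) = q**2 + 7*q (W(q) = (q**2 + 6*q) + q = q**2 + 7*q)
M = 416/3 (M = -3 + (1/3)*425 = -3 + 425/3 = 416/3 ≈ 138.67)
(M + j(w(4)))*W(-16) = (416/3 - 1/6*4)*(-16*(7 - 16)) = (416/3 - 2/3)*(-16*(-9)) = 138*144 = 19872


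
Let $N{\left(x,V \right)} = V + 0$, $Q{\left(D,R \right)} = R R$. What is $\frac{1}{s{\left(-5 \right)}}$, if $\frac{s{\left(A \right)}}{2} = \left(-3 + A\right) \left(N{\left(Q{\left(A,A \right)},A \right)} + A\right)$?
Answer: $\frac{1}{160} \approx 0.00625$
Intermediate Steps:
$Q{\left(D,R \right)} = R^{2}$
$N{\left(x,V \right)} = V$
$s{\left(A \right)} = 4 A \left(-3 + A\right)$ ($s{\left(A \right)} = 2 \left(-3 + A\right) \left(A + A\right) = 2 \left(-3 + A\right) 2 A = 2 \cdot 2 A \left(-3 + A\right) = 4 A \left(-3 + A\right)$)
$\frac{1}{s{\left(-5 \right)}} = \frac{1}{4 \left(-5\right) \left(-3 - 5\right)} = \frac{1}{4 \left(-5\right) \left(-8\right)} = \frac{1}{160}$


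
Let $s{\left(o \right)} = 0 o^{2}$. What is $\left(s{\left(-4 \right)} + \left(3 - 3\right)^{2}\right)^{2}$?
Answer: $0$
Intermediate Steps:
$s{\left(o \right)} = 0$
$\left(s{\left(-4 \right)} + \left(3 - 3\right)^{2}\right)^{2} = \left(0 + \left(3 - 3\right)^{2}\right)^{2} = \left(0 + 0^{2}\right)^{2} = \left(0 + 0\right)^{2} = 0^{2} = 0$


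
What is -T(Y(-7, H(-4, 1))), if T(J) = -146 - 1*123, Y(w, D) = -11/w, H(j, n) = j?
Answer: 269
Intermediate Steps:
T(J) = -269 (T(J) = -146 - 123 = -269)
-T(Y(-7, H(-4, 1))) = -1*(-269) = 269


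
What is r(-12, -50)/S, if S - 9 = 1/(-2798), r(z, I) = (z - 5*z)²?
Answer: 6446592/25181 ≈ 256.01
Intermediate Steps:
r(z, I) = 16*z² (r(z, I) = (-4*z)² = 16*z²)
S = 25181/2798 (S = 9 + 1/(-2798) = 9 - 1/2798 = 25181/2798 ≈ 8.9996)
r(-12, -50)/S = (16*(-12)²)/(25181/2798) = (16*144)*(2798/25181) = 2304*(2798/25181) = 6446592/25181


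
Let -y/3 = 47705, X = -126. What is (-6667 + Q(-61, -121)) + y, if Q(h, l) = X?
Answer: -149908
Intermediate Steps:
Q(h, l) = -126
y = -143115 (y = -3*47705 = -143115)
(-6667 + Q(-61, -121)) + y = (-6667 - 126) - 143115 = -6793 - 143115 = -149908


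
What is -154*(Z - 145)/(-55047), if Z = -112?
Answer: -39578/55047 ≈ -0.71899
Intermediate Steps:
-154*(Z - 145)/(-55047) = -154*(-112 - 145)/(-55047) = -154*(-257)*(-1/55047) = 39578*(-1/55047) = -39578/55047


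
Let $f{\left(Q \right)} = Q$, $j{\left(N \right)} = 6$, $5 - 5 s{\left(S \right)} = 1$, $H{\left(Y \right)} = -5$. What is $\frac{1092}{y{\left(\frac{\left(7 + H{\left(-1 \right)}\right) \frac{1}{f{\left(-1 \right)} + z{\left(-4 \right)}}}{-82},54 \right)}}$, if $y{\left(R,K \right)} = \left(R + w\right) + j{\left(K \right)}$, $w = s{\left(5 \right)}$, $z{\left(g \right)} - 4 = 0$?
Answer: $\frac{671580}{4177} \approx 160.78$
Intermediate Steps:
$s{\left(S \right)} = \frac{4}{5}$ ($s{\left(S \right)} = 1 - \frac{1}{5} = \frac{4}{5}$)
$z{\left(g \right)} = 4$ ($z{\left(g \right)} = 4 + 0 = 4$)
$w = \frac{4}{5} \approx 0.8$
$y{\left(R,K \right)} = \frac{34}{5} + R$ ($y{\left(R,K \right)} = \left(R + \frac{4}{5}\right) + 6 = \left(\frac{4}{5} + R\right) + 6 = \frac{34}{5} + R$)
$\frac{1092}{y{\left(\frac{\left(7 + H{\left(-1 \right)}\right) \frac{1}{f{\left(-1 \right)} + z{\left(-4 \right)}}}{-82},54 \right)}} = \frac{1092}{\frac{34}{5} + \frac{\left(7 - 5\right) \frac{1}{-1 + 4}}{-82}} = \frac{1092}{\frac{34}{5} + \frac{2}{3} \left(- \frac{1}{82}\right)} = \frac{1092}{\frac{34}{5} - \frac{1}{123}} = \frac{1092}{\frac{4177}{615}} = 1092 \cdot \frac{615}{4177} = \frac{671580}{4177}$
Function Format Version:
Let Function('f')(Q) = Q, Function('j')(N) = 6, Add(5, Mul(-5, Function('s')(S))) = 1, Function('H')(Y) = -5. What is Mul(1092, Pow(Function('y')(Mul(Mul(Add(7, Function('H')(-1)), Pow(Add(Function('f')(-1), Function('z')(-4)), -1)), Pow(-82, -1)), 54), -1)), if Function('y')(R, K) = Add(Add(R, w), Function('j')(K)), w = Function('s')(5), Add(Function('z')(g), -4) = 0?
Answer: Rational(671580, 4177) ≈ 160.78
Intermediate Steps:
Function('s')(S) = Rational(4, 5) (Function('s')(S) = Add(1, Mul(Rational(-1, 5), 1)) = Add(1, Rational(-1, 5)) = Rational(4, 5))
Function('z')(g) = 4 (Function('z')(g) = Add(4, 0) = 4)
w = Rational(4, 5) ≈ 0.80000
Function('y')(R, K) = Add(Rational(34, 5), R) (Function('y')(R, K) = Add(Add(R, Rational(4, 5)), 6) = Add(Add(Rational(4, 5), R), 6) = Add(Rational(34, 5), R))
Mul(1092, Pow(Function('y')(Mul(Mul(Add(7, Function('H')(-1)), Pow(Add(Function('f')(-1), Function('z')(-4)), -1)), Pow(-82, -1)), 54), -1)) = Mul(1092, Pow(Add(Rational(34, 5), Mul(Mul(Add(7, -5), Pow(Add(-1, 4), -1)), Pow(-82, -1))), -1)) = Mul(1092, Pow(Add(Rational(34, 5), Mul(Mul(2, Pow(3, -1)), Rational(-1, 82))), -1)) = Mul(1092, Pow(Add(Rational(34, 5), Mul(Mul(2, Rational(1, 3)), Rational(-1, 82))), -1)) = Mul(1092, Pow(Add(Rational(34, 5), Mul(Rational(2, 3), Rational(-1, 82))), -1)) = Mul(1092, Pow(Add(Rational(34, 5), Rational(-1, 123)), -1)) = Mul(1092, Pow(Rational(4177, 615), -1)) = Mul(1092, Rational(615, 4177)) = Rational(671580, 4177)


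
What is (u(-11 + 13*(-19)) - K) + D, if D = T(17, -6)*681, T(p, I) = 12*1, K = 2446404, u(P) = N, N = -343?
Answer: -2438575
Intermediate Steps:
u(P) = -343
T(p, I) = 12
D = 8172 (D = 12*681 = 8172)
(u(-11 + 13*(-19)) - K) + D = (-343 - 1*2446404) + 8172 = (-343 - 2446404) + 8172 = -2446747 + 8172 = -2438575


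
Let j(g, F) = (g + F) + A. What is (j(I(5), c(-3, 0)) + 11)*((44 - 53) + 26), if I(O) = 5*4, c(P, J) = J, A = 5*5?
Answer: 952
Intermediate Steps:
A = 25
I(O) = 20
j(g, F) = 25 + F + g (j(g, F) = (g + F) + 25 = (F + g) + 25 = 25 + F + g)
(j(I(5), c(-3, 0)) + 11)*((44 - 53) + 26) = ((25 + 0 + 20) + 11)*((44 - 53) + 26) = (45 + 11)*(-9 + 26) = 56*17 = 952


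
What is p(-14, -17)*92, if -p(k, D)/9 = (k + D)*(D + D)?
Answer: -872712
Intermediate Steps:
p(k, D) = -18*D*(D + k) (p(k, D) = -9*(k + D)*(D + D) = -9*(D + k)*2*D = -18*D*(D + k))
p(-14, -17)*92 = -18*(-17)*(-17 - 14)*92 = -18*(-17)*(-31)*92 = -9486*92 = -872712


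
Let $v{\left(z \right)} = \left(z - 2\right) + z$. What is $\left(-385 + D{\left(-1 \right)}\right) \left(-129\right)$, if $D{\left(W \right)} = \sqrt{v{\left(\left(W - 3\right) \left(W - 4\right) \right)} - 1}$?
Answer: $49665 - 129 \sqrt{37} \approx 48880.0$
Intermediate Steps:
$v{\left(z \right)} = -2 + 2 z$ ($v{\left(z \right)} = \left(-2 + z\right) + z = -2 + 2 z$)
$D{\left(W \right)} = \sqrt{-3 + 2 \left(-4 + W\right) \left(-3 + W\right)}$ ($D{\left(W \right)} = \sqrt{\left(-2 + 2 \left(W - 3\right) \left(W - 4\right)\right) - 1} = \sqrt{\left(-2 + 2 \left(-3 + W\right) \left(-4 + W\right)\right) - 1} = \sqrt{\left(-2 + 2 \left(-4 + W\right) \left(-3 + W\right)\right) - 1} = \sqrt{-3 + 2 \left(-4 + W\right) \left(-3 + W\right)}$)
$\left(-385 + D{\left(-1 \right)}\right) \left(-129\right) = \left(-385 + \sqrt{21 - -14 + 2 \left(-1\right)^{2}}\right) \left(-129\right) = \left(-385 + \sqrt{21 + 14 + 2 \cdot 1}\right) \left(-129\right) = \left(-385 + \sqrt{21 + 14 + 2}\right) \left(-129\right) = \left(-385 + \sqrt{37}\right) \left(-129\right) = 49665 - 129 \sqrt{37}$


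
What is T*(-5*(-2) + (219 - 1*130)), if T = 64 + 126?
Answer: 18810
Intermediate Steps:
T = 190
T*(-5*(-2) + (219 - 1*130)) = 190*(-5*(-2) + (219 - 1*130)) = 190*(10 + (219 - 130)) = 190*(10 + 89) = 190*99 = 18810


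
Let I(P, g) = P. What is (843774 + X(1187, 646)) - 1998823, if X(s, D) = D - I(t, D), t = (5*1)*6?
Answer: -1154433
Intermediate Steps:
t = 30 (t = 5*6 = 30)
X(s, D) = -30 + D (X(s, D) = D - 1*30 = D - 30 = -30 + D)
(843774 + X(1187, 646)) - 1998823 = (843774 + (-30 + 646)) - 1998823 = (843774 + 616) - 1998823 = 844390 - 1998823 = -1154433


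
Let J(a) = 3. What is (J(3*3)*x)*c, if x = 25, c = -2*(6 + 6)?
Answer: -1800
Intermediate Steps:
c = -24 (c = -2*12 = -24)
(J(3*3)*x)*c = (3*25)*(-24) = 75*(-24) = -1800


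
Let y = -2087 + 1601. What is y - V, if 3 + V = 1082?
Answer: -1565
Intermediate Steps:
V = 1079 (V = -3 + 1082 = 1079)
y = -486
y - V = -486 - 1*1079 = -486 - 1079 = -1565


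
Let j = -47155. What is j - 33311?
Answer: -80466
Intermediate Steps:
j - 33311 = -47155 - 33311 = -80466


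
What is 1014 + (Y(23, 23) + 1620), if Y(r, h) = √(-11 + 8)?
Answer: 2634 + I*√3 ≈ 2634.0 + 1.732*I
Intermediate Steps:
Y(r, h) = I*√3 (Y(r, h) = √(-3) = I*√3)
1014 + (Y(23, 23) + 1620) = 1014 + (I*√3 + 1620) = 1014 + (1620 + I*√3) = 2634 + I*√3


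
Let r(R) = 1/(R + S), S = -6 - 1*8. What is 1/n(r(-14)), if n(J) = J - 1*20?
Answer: -28/561 ≈ -0.049911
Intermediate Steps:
S = -14 (S = -6 - 8 = -14)
r(R) = 1/(-14 + R) (r(R) = 1/(R - 14) = 1/(-14 + R))
n(J) = -20 + J (n(J) = J - 20 = -20 + J)
1/n(r(-14)) = 1/(-20 + 1/(-14 - 14)) = 1/(-20 + 1/(-28)) = 1/(-20 - 1/28) = 1/(-561/28) = -28/561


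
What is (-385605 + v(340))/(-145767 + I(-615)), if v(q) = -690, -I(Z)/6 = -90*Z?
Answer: 9905/12253 ≈ 0.80837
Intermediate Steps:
I(Z) = 540*Z (I(Z) = -(-540)*Z = 540*Z)
(-385605 + v(340))/(-145767 + I(-615)) = (-385605 - 690)/(-145767 + 540*(-615)) = -386295/(-145767 - 332100) = -386295/(-477867) = -386295*(-1/477867) = 9905/12253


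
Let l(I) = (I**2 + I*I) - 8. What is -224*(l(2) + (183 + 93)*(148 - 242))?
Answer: 5811456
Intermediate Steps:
l(I) = -8 + 2*I**2 (l(I) = (I**2 + I**2) - 8 = 2*I**2 - 8 = -8 + 2*I**2)
-224*(l(2) + (183 + 93)*(148 - 242)) = -224*((-8 + 2*2**2) + (183 + 93)*(148 - 242)) = -224*((-8 + 2*4) + 276*(-94)) = -224*((-8 + 8) - 25944) = -224*(0 - 25944) = -224*(-25944) = 5811456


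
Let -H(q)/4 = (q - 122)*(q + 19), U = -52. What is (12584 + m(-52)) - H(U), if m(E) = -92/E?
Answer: 462199/13 ≈ 35554.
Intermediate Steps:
H(q) = -4*(-122 + q)*(19 + q) (H(q) = -4*(q - 122)*(q + 19) = -4*(-122 + q)*(19 + q))
(12584 + m(-52)) - H(U) = (12584 - 92/(-52)) - (9272 - 4*(-52)² + 412*(-52)) = (12584 - 92*(-1/52)) - (9272 - 4*2704 - 21424) = (12584 + 23/13) - (9272 - 10816 - 21424) = 163615/13 - 1*(-22968) = 163615/13 + 22968 = 462199/13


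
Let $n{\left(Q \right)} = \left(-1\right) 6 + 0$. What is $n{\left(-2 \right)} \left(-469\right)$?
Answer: $2814$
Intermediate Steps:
$n{\left(Q \right)} = -6$ ($n{\left(Q \right)} = -6 + 0 = -6$)
$n{\left(-2 \right)} \left(-469\right) = \left(-6\right) \left(-469\right) = 2814$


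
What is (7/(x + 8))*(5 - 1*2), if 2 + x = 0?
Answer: 7/2 ≈ 3.5000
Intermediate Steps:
x = -2 (x = -2 + 0 = -2)
(7/(x + 8))*(5 - 1*2) = (7/(-2 + 8))*(5 - 1*2) = (7/6)*(5 - 2) = (7*(⅙))*3 = (7/6)*3 = 7/2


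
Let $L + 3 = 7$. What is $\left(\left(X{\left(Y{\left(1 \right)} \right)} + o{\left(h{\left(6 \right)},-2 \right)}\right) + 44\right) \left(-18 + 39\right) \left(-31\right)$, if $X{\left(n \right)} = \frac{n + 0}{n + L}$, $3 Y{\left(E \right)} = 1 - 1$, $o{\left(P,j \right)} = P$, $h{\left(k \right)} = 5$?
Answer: $-31899$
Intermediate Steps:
$L = 4$ ($L = -3 + 7 = 4$)
$Y{\left(E \right)} = 0$ ($Y{\left(E \right)} = \frac{1 - 1}{3} = \frac{1}{3} \cdot 0 = 0$)
$X{\left(n \right)} = \frac{n}{4 + n}$ ($X{\left(n \right)} = \frac{n + 0}{n + 4} = \frac{n}{4 + n}$)
$\left(\left(X{\left(Y{\left(1 \right)} \right)} + o{\left(h{\left(6 \right)},-2 \right)}\right) + 44\right) \left(-18 + 39\right) \left(-31\right) = \left(\left(\frac{0}{4 + 0} + 5\right) + 44\right) \left(-18 + 39\right) \left(-31\right) = \left(\left(\frac{0}{4} + 5\right) + 44\right) 21 \left(-31\right) = \left(\left(0 \cdot \frac{1}{4} + 5\right) + 44\right) 21 \left(-31\right) = \left(\left(0 + 5\right) + 44\right) 21 \left(-31\right) = \left(5 + 44\right) 21 \left(-31\right) = 49 \cdot 21 \left(-31\right) = 1029 \left(-31\right) = -31899$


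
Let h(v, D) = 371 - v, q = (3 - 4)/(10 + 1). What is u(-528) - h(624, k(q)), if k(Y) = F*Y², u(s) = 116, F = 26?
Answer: 369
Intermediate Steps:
q = -1/11 ≈ -0.090909
k(Y) = 26*Y²
u(-528) - h(624, k(q)) = 116 - (371 - 1*624) = 116 - (371 - 624) = 116 - 1*(-253) = 116 + 253 = 369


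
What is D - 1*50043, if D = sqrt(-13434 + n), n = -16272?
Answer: -50043 + I*sqrt(29706) ≈ -50043.0 + 172.35*I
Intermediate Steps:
D = I*sqrt(29706) (D = sqrt(-13434 - 16272) = sqrt(-29706) = I*sqrt(29706) ≈ 172.35*I)
D - 1*50043 = I*sqrt(29706) - 1*50043 = I*sqrt(29706) - 50043 = -50043 + I*sqrt(29706)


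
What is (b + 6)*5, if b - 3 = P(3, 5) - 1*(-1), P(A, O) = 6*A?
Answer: 140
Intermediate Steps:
b = 22 (b = 3 + (6*3 - 1*(-1)) = 3 + (18 + 1) = 3 + 19 = 22)
(b + 6)*5 = (22 + 6)*5 = 28*5 = 140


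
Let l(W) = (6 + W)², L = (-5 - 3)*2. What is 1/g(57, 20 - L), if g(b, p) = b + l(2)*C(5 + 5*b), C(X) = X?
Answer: 1/18617 ≈ 5.3714e-5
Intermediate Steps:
L = -16 (L = -8*2 = -16)
g(b, p) = 320 + 321*b (g(b, p) = b + (6 + 2)²*(5 + 5*b) = b + 8²*(5 + 5*b) = b + 64*(5 + 5*b) = b + (320 + 320*b) = 320 + 321*b)
1/g(57, 20 - L) = 1/(320 + 321*57) = 1/(320 + 18297) = 1/18617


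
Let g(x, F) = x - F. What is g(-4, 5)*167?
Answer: -1503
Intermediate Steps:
g(-4, 5)*167 = (-4 - 1*5)*167 = (-4 - 5)*167 = -9*167 = -1503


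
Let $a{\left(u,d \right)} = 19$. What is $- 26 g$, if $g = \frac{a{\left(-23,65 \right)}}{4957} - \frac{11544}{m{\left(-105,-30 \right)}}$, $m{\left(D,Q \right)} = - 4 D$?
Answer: $\frac{123967194}{173495} \approx 714.53$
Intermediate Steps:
$g = - \frac{4767969}{173495}$ ($g = \frac{19}{4957} - \frac{11544}{\left(-4\right) \left(-105\right)} = 19 \cdot \frac{1}{4957} - \frac{11544}{420} = \frac{19}{4957} - \frac{962}{35} = - \frac{4767969}{173495} \approx -27.482$)
$- 26 g = \left(-26\right) \left(- \frac{4767969}{173495}\right) = \frac{123967194}{173495}$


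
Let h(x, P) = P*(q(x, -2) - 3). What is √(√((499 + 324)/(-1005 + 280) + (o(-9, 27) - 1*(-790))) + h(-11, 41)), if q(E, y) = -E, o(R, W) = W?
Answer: √(6896200 + 145*√17153558)/145 ≈ 18.883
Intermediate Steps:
h(x, P) = P*(-3 - x) (h(x, P) = P*(-x - 3) = P*(-3 - x))
√(√((499 + 324)/(-1005 + 280) + (o(-9, 27) - 1*(-790))) + h(-11, 41)) = √(√((499 + 324)/(-1005 + 280) + (27 - 1*(-790))) - 1*41*(3 - 11)) = √(√(823/(-725) + (27 + 790)) - 1*41*(-8)) = √(√(823*(-1/725) + 817) + 328) = √(√(-823/725 + 817) + 328) = √(√(591502/725) + 328) = √(√17153558/145 + 328) = √(328 + √17153558/145)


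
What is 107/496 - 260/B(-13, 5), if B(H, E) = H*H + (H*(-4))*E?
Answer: -6389/16368 ≈ -0.39033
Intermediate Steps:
B(H, E) = H² - 4*E*H (B(H, E) = H² + (-4*H)*E = H² - 4*E*H)
107/496 - 260/B(-13, 5) = 107/496 - 260*(-1/(13*(-13 - 4*5))) = 107*(1/496) - 260*(-1/(13*(-13 - 20))) = 107/496 - 260/((-13*(-33))) = 107/496 - 260/429 = 107/496 - 260*1/429 = 107/496 - 20/33 = -6389/16368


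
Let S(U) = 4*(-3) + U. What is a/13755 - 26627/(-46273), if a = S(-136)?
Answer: 359405981/636485115 ≈ 0.56467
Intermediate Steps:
S(U) = -12 + U
a = -148 (a = -12 - 136 = -148)
a/13755 - 26627/(-46273) = -148/13755 - 26627/(-46273) = -148*1/13755 - 26627*(-1/46273) = -148/13755 + 26627/46273 = 359405981/636485115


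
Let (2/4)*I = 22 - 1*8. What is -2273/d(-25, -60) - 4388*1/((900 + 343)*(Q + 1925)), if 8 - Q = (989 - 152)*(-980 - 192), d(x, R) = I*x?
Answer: 2777014155483/855218679700 ≈ 3.2471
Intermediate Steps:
I = 28 (I = 2*(22 - 1*8) = 2*(22 - 8) = 2*14 = 28)
d(x, R) = 28*x
Q = 980972 (Q = 8 - (989 - 152)*(-980 - 192) = 8 - 837*(-1172) = 8 - 1*(-980964) = 8 + 980964 = 980972)
-2273/d(-25, -60) - 4388*1/((900 + 343)*(Q + 1925)) = -2273/(28*(-25)) - 4388*1/((900 + 343)*(980972 + 1925)) = -2273/(-700) - 4388/(1243*982897) = -2273*(-1/700) - 4388/1221740971 = 2273/700 - 4388*1/1221740971 = 2273/700 - 4388/1221740971 = 2777014155483/855218679700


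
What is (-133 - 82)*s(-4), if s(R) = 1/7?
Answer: -215/7 ≈ -30.714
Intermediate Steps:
s(R) = 1/7
(-133 - 82)*s(-4) = (-133 - 82)*(1/7) = -215*1/7 = -215/7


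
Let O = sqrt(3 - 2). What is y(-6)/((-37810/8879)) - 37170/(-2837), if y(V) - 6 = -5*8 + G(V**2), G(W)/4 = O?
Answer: 216108939/10726697 ≈ 20.147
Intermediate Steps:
O = 1 (O = sqrt(1) = 1)
G(W) = 4 (G(W) = 4*1 = 4)
y(V) = -30 (y(V) = 6 + (-5*8 + 4) = 6 + (-40 + 4) = 6 - 36 = -30)
y(-6)/((-37810/8879)) - 37170/(-2837) = -30/((-37810/8879)) - 37170/(-2837) = -30/((-37810*1/8879)) - 37170*(-1/2837) = -30/(-37810/8879) + 37170/2837 = -30*(-8879/37810) + 37170/2837 = 26637/3781 + 37170/2837 = 216108939/10726697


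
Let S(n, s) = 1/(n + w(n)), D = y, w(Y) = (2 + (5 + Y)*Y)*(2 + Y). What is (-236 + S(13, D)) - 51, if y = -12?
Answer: -1019710/3553 ≈ -287.00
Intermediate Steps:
w(Y) = (2 + Y)*(2 + Y*(5 + Y)) (w(Y) = (2 + Y*(5 + Y))*(2 + Y) = (2 + Y)*(2 + Y*(5 + Y)))
D = -12
S(n, s) = 1/(4 + n**3 + 7*n**2 + 13*n) (S(n, s) = 1/(n + (4 + n**3 + 7*n**2 + 12*n)) = 1/(4 + n**3 + 7*n**2 + 13*n))
(-236 + S(13, D)) - 51 = (-236 + 1/(4 + 13**3 + 7*13**2 + 13*13)) - 51 = (-236 + 1/(4 + 2197 + 7*169 + 169)) - 51 = (-236 + 1/(4 + 2197 + 1183 + 169)) - 51 = (-236 + 1/3553) - 51 = -838507/3553 - 51 = -1019710/3553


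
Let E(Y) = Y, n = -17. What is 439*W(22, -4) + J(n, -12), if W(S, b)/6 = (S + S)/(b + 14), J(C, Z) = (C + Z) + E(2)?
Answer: 57813/5 ≈ 11563.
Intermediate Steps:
J(C, Z) = 2 + C + Z (J(C, Z) = (C + Z) + 2 = 2 + C + Z)
W(S, b) = 12*S/(14 + b) (W(S, b) = 6*((S + S)/(b + 14)) = 6*((2*S)/(14 + b)) = 6*(2*S/(14 + b)) = 12*S/(14 + b))
439*W(22, -4) + J(n, -12) = 439*(12*22/(14 - 4)) + (2 - 17 - 12) = 439*(12*22/10) - 27 = 439*(12*22*(1/10)) - 27 = 439*(132/5) - 27 = 57948/5 - 27 = 57813/5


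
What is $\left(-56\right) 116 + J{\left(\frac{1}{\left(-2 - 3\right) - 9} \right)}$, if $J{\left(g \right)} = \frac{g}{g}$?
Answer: $-6495$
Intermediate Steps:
$J{\left(g \right)} = 1$
$\left(-56\right) 116 + J{\left(\frac{1}{\left(-2 - 3\right) - 9} \right)} = \left(-56\right) 116 + 1 = -6496 + 1 = -6495$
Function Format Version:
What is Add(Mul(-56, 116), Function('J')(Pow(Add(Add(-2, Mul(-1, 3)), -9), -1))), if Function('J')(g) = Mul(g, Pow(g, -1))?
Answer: -6495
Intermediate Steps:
Function('J')(g) = 1
Add(Mul(-56, 116), Function('J')(Pow(Add(Add(-2, Mul(-1, 3)), -9), -1))) = Add(Mul(-56, 116), 1) = Add(-6496, 1) = -6495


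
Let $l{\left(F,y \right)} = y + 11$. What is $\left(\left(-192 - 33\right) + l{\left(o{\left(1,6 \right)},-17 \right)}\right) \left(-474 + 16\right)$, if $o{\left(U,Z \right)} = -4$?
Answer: $105798$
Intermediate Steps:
$l{\left(F,y \right)} = 11 + y$
$\left(\left(-192 - 33\right) + l{\left(o{\left(1,6 \right)},-17 \right)}\right) \left(-474 + 16\right) = \left(\left(-192 - 33\right) + \left(11 - 17\right)\right) \left(-474 + 16\right) = \left(-225 - 6\right) \left(-458\right) = \left(-231\right) \left(-458\right) = 105798$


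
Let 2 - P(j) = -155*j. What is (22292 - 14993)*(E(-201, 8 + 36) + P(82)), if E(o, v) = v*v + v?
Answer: 107236908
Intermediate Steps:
E(o, v) = v + v**2 (E(o, v) = v**2 + v = v + v**2)
P(j) = 2 + 155*j (P(j) = 2 - (-155)*j = 2 + 155*j)
(22292 - 14993)*(E(-201, 8 + 36) + P(82)) = (22292 - 14993)*((8 + 36)*(1 + (8 + 36)) + (2 + 155*82)) = 7299*(44*(1 + 44) + (2 + 12710)) = 7299*(44*45 + 12712) = 7299*(1980 + 12712) = 7299*14692 = 107236908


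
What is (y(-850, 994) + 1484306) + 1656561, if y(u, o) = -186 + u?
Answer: 3139831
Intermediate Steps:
(y(-850, 994) + 1484306) + 1656561 = ((-186 - 850) + 1484306) + 1656561 = (-1036 + 1484306) + 1656561 = 1483270 + 1656561 = 3139831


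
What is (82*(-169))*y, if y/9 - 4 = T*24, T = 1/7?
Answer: -6485544/7 ≈ -9.2651e+5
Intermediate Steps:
T = 1/7 (T = 1*(1/7) = 1/7 ≈ 0.14286)
y = 468/7 (y = 36 + 9*((1/7)*24) = 36 + 9*(24/7) = 36 + 216/7 = 468/7 ≈ 66.857)
(82*(-169))*y = (82*(-169))*(468/7) = -13858*468/7 = -6485544/7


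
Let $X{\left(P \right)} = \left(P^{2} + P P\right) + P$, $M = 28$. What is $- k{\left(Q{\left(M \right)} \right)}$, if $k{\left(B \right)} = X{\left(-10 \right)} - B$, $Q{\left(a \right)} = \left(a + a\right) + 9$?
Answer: $-125$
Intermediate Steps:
$X{\left(P \right)} = P + 2 P^{2}$ ($X{\left(P \right)} = \left(P^{2} + P^{2}\right) + P = 2 P^{2} + P = P + 2 P^{2}$)
$Q{\left(a \right)} = 9 + 2 a$ ($Q{\left(a \right)} = 2 a + 9 = 9 + 2 a$)
$k{\left(B \right)} = 190 - B$ ($k{\left(B \right)} = - 10 \left(1 + 2 \left(-10\right)\right) - B = - 10 \left(1 - 20\right) - B = \left(-10\right) \left(-19\right) - B = 190 - B$)
$- k{\left(Q{\left(M \right)} \right)} = - (190 - \left(9 + 2 \cdot 28\right)) = - (190 - \left(9 + 56\right)) = - (190 - 65) = \left(-1\right) 125 = -125$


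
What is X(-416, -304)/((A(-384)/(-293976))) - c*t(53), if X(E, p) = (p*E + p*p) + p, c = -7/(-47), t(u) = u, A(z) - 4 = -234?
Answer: 1510018264471/5405 ≈ 2.7937e+8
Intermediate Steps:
A(z) = -230 (A(z) = 4 - 234 = -230)
c = 7/47 (c = -7*(-1/47) = 7/47 ≈ 0.14894)
X(E, p) = p + p² + E*p (X(E, p) = (E*p + p²) + p = (p² + E*p) + p = p + p² + E*p)
X(-416, -304)/((A(-384)/(-293976))) - c*t(53) = (-304*(1 - 416 - 304))/((-230/(-293976))) - 7*53/47 = (-304*(-719))/((-230*(-1/293976))) - 1*371/47 = 218576/(115/146988) - 371/47 = 218576*(146988/115) - 371/47 = 32128049088/115 - 371/47 = 1510018264471/5405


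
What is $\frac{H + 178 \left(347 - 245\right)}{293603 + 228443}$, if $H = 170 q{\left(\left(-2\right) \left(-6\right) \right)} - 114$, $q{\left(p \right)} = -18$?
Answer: $\frac{7491}{261023} \approx 0.028699$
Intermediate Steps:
$H = -3174$ ($H = 170 \left(-18\right) - 114 = -3060 - 114 = -3174$)
$\frac{H + 178 \left(347 - 245\right)}{293603 + 228443} = \frac{-3174 + 178 \left(347 - 245\right)}{293603 + 228443} = \frac{-3174 + 178 \cdot 102}{522046} = \left(-3174 + 18156\right) \frac{1}{522046} = 14982 \cdot \frac{1}{522046} = \frac{7491}{261023}$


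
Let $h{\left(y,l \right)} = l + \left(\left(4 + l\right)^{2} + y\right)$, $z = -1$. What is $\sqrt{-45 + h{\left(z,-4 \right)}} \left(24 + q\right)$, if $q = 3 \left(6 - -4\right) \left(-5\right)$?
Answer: $- 630 i \sqrt{2} \approx - 890.95 i$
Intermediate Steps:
$h{\left(y,l \right)} = l + y + \left(4 + l\right)^{2}$ ($h{\left(y,l \right)} = l + \left(y + \left(4 + l\right)^{2}\right) = l + y + \left(4 + l\right)^{2}$)
$q = -150$ ($q = 3 \left(6 + 4\right) \left(-5\right) = 3 \cdot 10 \left(-5\right) = 30 \left(-5\right) = -150$)
$\sqrt{-45 + h{\left(z,-4 \right)}} \left(24 + q\right) = \sqrt{-45 - \left(5 - \left(4 - 4\right)^{2}\right)} \left(24 - 150\right) = \sqrt{-45 - \left(5 + 0\right)} \left(-126\right) = \sqrt{-45 - 5} \left(-126\right) = \sqrt{-50} \left(-126\right) = 5 i \sqrt{2} \left(-126\right) = - 630 i \sqrt{2}$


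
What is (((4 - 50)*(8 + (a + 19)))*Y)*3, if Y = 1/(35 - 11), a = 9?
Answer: -207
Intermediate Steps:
Y = 1/24 ≈ 0.041667
(((4 - 50)*(8 + (a + 19)))*Y)*3 = (((4 - 50)*(8 + (9 + 19)))*(1/24))*3 = (-46*(8 + 28)*(1/24))*3 = (-46*36*(1/24))*3 = -1656*1/24*3 = -69*3 = -207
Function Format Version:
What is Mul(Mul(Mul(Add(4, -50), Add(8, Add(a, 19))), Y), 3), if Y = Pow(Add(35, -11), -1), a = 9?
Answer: -207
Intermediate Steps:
Y = Rational(1, 24) (Y = Pow(24, -1) = Rational(1, 24) ≈ 0.041667)
Mul(Mul(Mul(Add(4, -50), Add(8, Add(a, 19))), Y), 3) = Mul(Mul(Mul(Add(4, -50), Add(8, Add(9, 19))), Rational(1, 24)), 3) = Mul(Mul(Mul(-46, Add(8, 28)), Rational(1, 24)), 3) = Mul(Mul(Mul(-46, 36), Rational(1, 24)), 3) = Mul(Mul(-1656, Rational(1, 24)), 3) = Mul(-69, 3) = -207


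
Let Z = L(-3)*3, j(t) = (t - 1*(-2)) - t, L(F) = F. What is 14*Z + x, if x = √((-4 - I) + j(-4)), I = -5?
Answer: -126 + √3 ≈ -124.27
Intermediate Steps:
j(t) = 2 (j(t) = (t + 2) - t = (2 + t) - t = 2)
Z = -9 (Z = -3*3 = -9)
x = √3 (x = √((-4 - 1*(-5)) + 2) = √((-4 + 5) + 2) = √(1 + 2) = √3 ≈ 1.7320)
14*Z + x = 14*(-9) + √3 = -126 + √3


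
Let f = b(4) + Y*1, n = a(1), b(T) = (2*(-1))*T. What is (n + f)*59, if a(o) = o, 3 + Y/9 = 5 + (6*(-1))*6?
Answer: -18467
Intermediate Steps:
Y = -306 (Y = -27 + 9*(5 + (6*(-1))*6) = -27 + 9*(5 - 6*6) = -27 + 9*(5 - 36) = -27 + 9*(-31) = -27 - 279 = -306)
b(T) = -2*T
n = 1
f = -314 (f = -2*4 - 306*1 = -8 - 306 = -314)
(n + f)*59 = (1 - 314)*59 = -313*59 = -18467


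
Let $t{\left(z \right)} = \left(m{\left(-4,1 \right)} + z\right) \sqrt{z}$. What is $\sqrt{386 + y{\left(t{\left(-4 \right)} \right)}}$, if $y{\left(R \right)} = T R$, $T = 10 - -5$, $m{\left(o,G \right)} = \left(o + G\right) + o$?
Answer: $\sqrt{386 - 330 i} \approx 21.14 - 7.805 i$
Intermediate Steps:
$m{\left(o,G \right)} = G + 2 o$ ($m{\left(o,G \right)} = \left(G + o\right) + o = G + 2 o$)
$T = 15$ ($T = 10 + 5 = 15$)
$t{\left(z \right)} = \sqrt{z} \left(-7 + z\right)$ ($t{\left(z \right)} = \left(\left(1 + 2 \left(-4\right)\right) + z\right) \sqrt{z} = \left(\left(1 - 8\right) + z\right) \sqrt{z} = \left(-7 + z\right) \sqrt{z} = \sqrt{z} \left(-7 + z\right)$)
$y{\left(R \right)} = 15 R$
$\sqrt{386 + y{\left(t{\left(-4 \right)} \right)}} = \sqrt{386 + 15 \sqrt{-4} \left(-7 - 4\right)} = \sqrt{386 + 15 \cdot 2 i \left(-11\right)} = \sqrt{386 + 15 \left(- 22 i\right)} = \sqrt{386 - 330 i}$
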